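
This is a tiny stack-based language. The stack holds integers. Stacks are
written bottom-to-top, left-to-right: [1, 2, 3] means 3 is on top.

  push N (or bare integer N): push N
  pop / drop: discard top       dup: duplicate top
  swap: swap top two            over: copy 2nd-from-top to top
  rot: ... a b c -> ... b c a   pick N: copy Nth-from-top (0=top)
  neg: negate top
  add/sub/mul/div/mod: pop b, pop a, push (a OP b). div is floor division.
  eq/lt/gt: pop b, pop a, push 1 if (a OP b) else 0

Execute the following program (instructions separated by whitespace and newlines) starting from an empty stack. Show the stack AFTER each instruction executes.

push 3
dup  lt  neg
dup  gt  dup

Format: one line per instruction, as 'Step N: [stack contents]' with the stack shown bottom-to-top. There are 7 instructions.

Step 1: [3]
Step 2: [3, 3]
Step 3: [0]
Step 4: [0]
Step 5: [0, 0]
Step 6: [0]
Step 7: [0, 0]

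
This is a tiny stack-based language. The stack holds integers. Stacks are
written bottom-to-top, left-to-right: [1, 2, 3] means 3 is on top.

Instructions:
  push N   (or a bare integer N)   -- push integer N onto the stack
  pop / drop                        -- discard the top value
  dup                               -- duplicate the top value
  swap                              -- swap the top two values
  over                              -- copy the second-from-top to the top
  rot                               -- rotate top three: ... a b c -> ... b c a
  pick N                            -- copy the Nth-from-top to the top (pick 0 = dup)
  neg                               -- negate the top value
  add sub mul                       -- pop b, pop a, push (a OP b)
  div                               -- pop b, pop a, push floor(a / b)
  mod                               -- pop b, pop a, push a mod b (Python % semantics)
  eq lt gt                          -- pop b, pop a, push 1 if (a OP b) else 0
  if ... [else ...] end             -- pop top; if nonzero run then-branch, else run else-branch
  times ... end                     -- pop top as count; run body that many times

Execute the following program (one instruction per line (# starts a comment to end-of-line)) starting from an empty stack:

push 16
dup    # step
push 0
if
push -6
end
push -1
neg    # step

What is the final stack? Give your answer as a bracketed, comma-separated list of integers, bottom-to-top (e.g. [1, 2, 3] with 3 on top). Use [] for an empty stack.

After 'push 16': [16]
After 'dup': [16, 16]
After 'push 0': [16, 16, 0]
After 'if': [16, 16]
After 'push -1': [16, 16, -1]
After 'neg': [16, 16, 1]

Answer: [16, 16, 1]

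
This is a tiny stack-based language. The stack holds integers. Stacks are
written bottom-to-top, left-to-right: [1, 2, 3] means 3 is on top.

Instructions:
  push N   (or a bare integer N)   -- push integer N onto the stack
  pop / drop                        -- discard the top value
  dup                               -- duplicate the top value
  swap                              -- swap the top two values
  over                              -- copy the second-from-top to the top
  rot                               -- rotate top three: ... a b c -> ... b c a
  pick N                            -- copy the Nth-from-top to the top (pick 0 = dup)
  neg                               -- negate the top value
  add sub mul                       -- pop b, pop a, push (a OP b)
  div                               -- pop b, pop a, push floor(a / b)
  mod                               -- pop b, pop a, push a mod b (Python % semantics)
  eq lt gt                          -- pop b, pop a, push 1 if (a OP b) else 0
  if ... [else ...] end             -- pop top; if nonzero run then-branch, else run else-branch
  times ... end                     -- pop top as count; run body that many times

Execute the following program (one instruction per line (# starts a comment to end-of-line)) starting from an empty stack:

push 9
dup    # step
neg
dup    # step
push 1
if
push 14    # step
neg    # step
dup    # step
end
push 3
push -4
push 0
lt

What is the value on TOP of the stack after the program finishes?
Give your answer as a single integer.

After 'push 9': [9]
After 'dup': [9, 9]
After 'neg': [9, -9]
After 'dup': [9, -9, -9]
After 'push 1': [9, -9, -9, 1]
After 'if': [9, -9, -9]
After 'push 14': [9, -9, -9, 14]
After 'neg': [9, -9, -9, -14]
After 'dup': [9, -9, -9, -14, -14]
After 'push 3': [9, -9, -9, -14, -14, 3]
After 'push -4': [9, -9, -9, -14, -14, 3, -4]
After 'push 0': [9, -9, -9, -14, -14, 3, -4, 0]
After 'lt': [9, -9, -9, -14, -14, 3, 1]

Answer: 1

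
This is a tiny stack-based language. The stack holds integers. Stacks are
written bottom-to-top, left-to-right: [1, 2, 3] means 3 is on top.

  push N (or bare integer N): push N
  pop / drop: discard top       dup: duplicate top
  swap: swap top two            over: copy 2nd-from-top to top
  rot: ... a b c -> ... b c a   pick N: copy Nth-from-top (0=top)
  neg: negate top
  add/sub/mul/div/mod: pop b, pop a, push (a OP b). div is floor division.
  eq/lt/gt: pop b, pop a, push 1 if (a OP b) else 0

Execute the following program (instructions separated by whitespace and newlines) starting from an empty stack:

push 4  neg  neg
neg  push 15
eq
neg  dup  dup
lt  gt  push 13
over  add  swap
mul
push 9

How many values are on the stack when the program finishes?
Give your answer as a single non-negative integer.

After 'push 4': stack = [4] (depth 1)
After 'neg': stack = [-4] (depth 1)
After 'neg': stack = [4] (depth 1)
After 'neg': stack = [-4] (depth 1)
After 'push 15': stack = [-4, 15] (depth 2)
After 'eq': stack = [0] (depth 1)
After 'neg': stack = [0] (depth 1)
After 'dup': stack = [0, 0] (depth 2)
After 'dup': stack = [0, 0, 0] (depth 3)
After 'lt': stack = [0, 0] (depth 2)
After 'gt': stack = [0] (depth 1)
After 'push 13': stack = [0, 13] (depth 2)
After 'over': stack = [0, 13, 0] (depth 3)
After 'add': stack = [0, 13] (depth 2)
After 'swap': stack = [13, 0] (depth 2)
After 'mul': stack = [0] (depth 1)
After 'push 9': stack = [0, 9] (depth 2)

Answer: 2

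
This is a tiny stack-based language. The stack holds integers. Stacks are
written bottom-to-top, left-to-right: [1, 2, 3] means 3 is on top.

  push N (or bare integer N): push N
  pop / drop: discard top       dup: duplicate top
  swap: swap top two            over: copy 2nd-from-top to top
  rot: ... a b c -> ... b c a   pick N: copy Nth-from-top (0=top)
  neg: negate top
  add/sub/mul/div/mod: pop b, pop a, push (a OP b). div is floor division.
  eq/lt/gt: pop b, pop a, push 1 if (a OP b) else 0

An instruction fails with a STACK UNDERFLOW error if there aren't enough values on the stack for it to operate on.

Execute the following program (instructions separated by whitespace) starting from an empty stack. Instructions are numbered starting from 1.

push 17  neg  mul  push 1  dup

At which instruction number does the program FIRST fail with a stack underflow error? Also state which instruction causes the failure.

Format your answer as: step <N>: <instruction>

Answer: step 3: mul

Derivation:
Step 1 ('push 17'): stack = [17], depth = 1
Step 2 ('neg'): stack = [-17], depth = 1
Step 3 ('mul'): needs 2 value(s) but depth is 1 — STACK UNDERFLOW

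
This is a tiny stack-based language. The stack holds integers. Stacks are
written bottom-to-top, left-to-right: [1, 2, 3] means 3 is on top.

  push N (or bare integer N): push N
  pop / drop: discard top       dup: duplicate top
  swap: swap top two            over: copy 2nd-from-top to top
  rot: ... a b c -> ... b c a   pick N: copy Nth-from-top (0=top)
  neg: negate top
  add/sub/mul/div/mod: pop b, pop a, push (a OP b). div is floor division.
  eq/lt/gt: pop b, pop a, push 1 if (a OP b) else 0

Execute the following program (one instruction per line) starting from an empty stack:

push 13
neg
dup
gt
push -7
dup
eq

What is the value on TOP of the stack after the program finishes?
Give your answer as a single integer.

Answer: 1

Derivation:
After 'push 13': [13]
After 'neg': [-13]
After 'dup': [-13, -13]
After 'gt': [0]
After 'push -7': [0, -7]
After 'dup': [0, -7, -7]
After 'eq': [0, 1]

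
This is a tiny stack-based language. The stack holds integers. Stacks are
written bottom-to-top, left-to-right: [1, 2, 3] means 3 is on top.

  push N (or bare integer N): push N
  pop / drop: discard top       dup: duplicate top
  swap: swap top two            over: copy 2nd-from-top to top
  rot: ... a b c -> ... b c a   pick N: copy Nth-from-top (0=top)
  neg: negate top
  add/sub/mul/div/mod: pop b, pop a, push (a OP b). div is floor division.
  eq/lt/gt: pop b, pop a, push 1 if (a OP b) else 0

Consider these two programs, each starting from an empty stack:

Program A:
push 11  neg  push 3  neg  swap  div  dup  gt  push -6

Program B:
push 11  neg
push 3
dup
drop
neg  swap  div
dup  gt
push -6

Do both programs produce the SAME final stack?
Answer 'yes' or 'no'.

Answer: yes

Derivation:
Program A trace:
  After 'push 11': [11]
  After 'neg': [-11]
  After 'push 3': [-11, 3]
  After 'neg': [-11, -3]
  After 'swap': [-3, -11]
  After 'div': [0]
  After 'dup': [0, 0]
  After 'gt': [0]
  After 'push -6': [0, -6]
Program A final stack: [0, -6]

Program B trace:
  After 'push 11': [11]
  After 'neg': [-11]
  After 'push 3': [-11, 3]
  After 'dup': [-11, 3, 3]
  After 'drop': [-11, 3]
  After 'neg': [-11, -3]
  After 'swap': [-3, -11]
  After 'div': [0]
  After 'dup': [0, 0]
  After 'gt': [0]
  After 'push -6': [0, -6]
Program B final stack: [0, -6]
Same: yes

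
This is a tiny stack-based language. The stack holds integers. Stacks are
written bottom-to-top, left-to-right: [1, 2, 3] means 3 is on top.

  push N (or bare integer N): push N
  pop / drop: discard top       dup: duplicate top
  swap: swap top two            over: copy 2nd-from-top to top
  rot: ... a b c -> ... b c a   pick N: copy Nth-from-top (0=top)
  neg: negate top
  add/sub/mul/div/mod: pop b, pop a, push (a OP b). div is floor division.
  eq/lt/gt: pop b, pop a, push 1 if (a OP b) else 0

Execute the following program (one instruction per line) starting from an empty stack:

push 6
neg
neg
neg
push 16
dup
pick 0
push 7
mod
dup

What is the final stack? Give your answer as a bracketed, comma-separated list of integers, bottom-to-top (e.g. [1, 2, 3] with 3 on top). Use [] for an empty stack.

Answer: [-6, 16, 16, 2, 2]

Derivation:
After 'push 6': [6]
After 'neg': [-6]
After 'neg': [6]
After 'neg': [-6]
After 'push 16': [-6, 16]
After 'dup': [-6, 16, 16]
After 'pick 0': [-6, 16, 16, 16]
After 'push 7': [-6, 16, 16, 16, 7]
After 'mod': [-6, 16, 16, 2]
After 'dup': [-6, 16, 16, 2, 2]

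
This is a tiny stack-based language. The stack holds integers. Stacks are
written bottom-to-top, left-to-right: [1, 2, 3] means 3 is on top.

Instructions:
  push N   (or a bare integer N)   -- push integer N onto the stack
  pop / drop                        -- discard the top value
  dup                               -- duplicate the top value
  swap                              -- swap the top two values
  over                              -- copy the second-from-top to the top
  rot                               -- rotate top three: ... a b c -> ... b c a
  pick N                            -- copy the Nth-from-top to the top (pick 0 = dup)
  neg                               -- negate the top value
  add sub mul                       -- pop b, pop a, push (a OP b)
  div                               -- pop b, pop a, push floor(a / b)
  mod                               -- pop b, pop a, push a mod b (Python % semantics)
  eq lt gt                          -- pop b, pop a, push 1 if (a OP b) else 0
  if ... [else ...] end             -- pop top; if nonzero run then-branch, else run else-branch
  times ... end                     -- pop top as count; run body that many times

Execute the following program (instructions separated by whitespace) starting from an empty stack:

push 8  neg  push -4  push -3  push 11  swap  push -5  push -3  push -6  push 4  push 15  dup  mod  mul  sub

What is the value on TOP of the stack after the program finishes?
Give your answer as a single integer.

Answer: -6

Derivation:
After 'push 8': [8]
After 'neg': [-8]
After 'push -4': [-8, -4]
After 'push -3': [-8, -4, -3]
After 'push 11': [-8, -4, -3, 11]
After 'swap': [-8, -4, 11, -3]
After 'push -5': [-8, -4, 11, -3, -5]
After 'push -3': [-8, -4, 11, -3, -5, -3]
After 'push -6': [-8, -4, 11, -3, -5, -3, -6]
After 'push 4': [-8, -4, 11, -3, -5, -3, -6, 4]
After 'push 15': [-8, -4, 11, -3, -5, -3, -6, 4, 15]
After 'dup': [-8, -4, 11, -3, -5, -3, -6, 4, 15, 15]
After 'mod': [-8, -4, 11, -3, -5, -3, -6, 4, 0]
After 'mul': [-8, -4, 11, -3, -5, -3, -6, 0]
After 'sub': [-8, -4, 11, -3, -5, -3, -6]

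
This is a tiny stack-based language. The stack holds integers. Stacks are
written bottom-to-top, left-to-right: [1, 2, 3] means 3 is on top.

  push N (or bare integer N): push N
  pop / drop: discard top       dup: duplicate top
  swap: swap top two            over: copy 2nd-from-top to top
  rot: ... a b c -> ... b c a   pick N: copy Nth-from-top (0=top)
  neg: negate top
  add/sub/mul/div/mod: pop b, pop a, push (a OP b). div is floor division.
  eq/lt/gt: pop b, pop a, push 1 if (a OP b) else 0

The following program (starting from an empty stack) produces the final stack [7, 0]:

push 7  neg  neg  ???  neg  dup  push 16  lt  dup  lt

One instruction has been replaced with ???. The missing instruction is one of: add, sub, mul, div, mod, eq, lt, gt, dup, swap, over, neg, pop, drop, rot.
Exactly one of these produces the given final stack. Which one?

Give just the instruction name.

Answer: neg

Derivation:
Stack before ???: [7]
Stack after ???:  [-7]
The instruction that transforms [7] -> [-7] is: neg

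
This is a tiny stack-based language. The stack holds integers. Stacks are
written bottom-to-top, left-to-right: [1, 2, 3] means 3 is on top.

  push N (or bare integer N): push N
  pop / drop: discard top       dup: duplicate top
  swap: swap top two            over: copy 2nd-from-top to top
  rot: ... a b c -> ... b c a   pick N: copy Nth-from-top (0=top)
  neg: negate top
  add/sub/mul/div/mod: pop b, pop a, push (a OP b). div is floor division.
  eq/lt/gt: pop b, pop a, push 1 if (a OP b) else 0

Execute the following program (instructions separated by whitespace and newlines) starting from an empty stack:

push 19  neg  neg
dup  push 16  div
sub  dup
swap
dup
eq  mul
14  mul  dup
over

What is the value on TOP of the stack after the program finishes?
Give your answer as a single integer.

Answer: 252

Derivation:
After 'push 19': [19]
After 'neg': [-19]
After 'neg': [19]
After 'dup': [19, 19]
After 'push 16': [19, 19, 16]
After 'div': [19, 1]
After 'sub': [18]
After 'dup': [18, 18]
After 'swap': [18, 18]
After 'dup': [18, 18, 18]
After 'eq': [18, 1]
After 'mul': [18]
After 'push 14': [18, 14]
After 'mul': [252]
After 'dup': [252, 252]
After 'over': [252, 252, 252]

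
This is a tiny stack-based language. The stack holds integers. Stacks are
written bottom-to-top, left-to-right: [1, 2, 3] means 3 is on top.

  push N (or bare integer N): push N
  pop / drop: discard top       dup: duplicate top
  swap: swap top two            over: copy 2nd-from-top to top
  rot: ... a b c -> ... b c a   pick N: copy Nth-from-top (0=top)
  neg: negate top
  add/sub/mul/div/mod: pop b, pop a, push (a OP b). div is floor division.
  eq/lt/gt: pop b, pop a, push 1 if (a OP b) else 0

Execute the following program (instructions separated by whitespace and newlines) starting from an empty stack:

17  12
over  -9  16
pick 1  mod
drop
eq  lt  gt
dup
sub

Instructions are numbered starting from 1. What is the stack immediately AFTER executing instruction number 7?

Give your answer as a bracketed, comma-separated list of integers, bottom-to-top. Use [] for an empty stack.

Answer: [17, 12, 17, -9, -2]

Derivation:
Step 1 ('17'): [17]
Step 2 ('12'): [17, 12]
Step 3 ('over'): [17, 12, 17]
Step 4 ('-9'): [17, 12, 17, -9]
Step 5 ('16'): [17, 12, 17, -9, 16]
Step 6 ('pick 1'): [17, 12, 17, -9, 16, -9]
Step 7 ('mod'): [17, 12, 17, -9, -2]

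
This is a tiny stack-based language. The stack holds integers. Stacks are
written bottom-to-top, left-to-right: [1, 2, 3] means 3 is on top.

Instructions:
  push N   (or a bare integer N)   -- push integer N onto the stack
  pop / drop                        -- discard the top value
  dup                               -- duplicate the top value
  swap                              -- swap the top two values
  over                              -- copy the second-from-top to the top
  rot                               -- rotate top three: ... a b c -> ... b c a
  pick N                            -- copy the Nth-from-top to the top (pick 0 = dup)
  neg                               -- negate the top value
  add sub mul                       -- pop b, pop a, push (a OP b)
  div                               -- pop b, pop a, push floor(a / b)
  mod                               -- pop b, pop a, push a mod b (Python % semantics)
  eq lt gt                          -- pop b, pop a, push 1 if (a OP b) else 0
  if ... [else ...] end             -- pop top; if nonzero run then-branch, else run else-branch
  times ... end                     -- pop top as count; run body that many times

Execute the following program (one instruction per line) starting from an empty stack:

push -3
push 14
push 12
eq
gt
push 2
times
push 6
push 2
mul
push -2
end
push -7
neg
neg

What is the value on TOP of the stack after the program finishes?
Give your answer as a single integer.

Answer: -7

Derivation:
After 'push -3': [-3]
After 'push 14': [-3, 14]
After 'push 12': [-3, 14, 12]
After 'eq': [-3, 0]
After 'gt': [0]
After 'push 2': [0, 2]
After 'times': [0]
After 'push 6': [0, 6]
After 'push 2': [0, 6, 2]
After 'mul': [0, 12]
After 'push -2': [0, 12, -2]
After 'push 6': [0, 12, -2, 6]
After 'push 2': [0, 12, -2, 6, 2]
After 'mul': [0, 12, -2, 12]
After 'push -2': [0, 12, -2, 12, -2]
After 'push -7': [0, 12, -2, 12, -2, -7]
After 'neg': [0, 12, -2, 12, -2, 7]
After 'neg': [0, 12, -2, 12, -2, -7]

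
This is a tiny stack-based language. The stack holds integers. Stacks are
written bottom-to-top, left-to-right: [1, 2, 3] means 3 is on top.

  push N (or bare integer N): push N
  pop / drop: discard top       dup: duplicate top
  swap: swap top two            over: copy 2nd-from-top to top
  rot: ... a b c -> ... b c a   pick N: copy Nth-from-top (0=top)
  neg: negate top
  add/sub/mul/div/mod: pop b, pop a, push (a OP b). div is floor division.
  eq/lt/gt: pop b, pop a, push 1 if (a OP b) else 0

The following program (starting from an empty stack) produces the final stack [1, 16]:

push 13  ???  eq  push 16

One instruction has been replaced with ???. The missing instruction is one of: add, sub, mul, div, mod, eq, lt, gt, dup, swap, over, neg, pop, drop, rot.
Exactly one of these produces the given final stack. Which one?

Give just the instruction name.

Answer: dup

Derivation:
Stack before ???: [13]
Stack after ???:  [13, 13]
The instruction that transforms [13] -> [13, 13] is: dup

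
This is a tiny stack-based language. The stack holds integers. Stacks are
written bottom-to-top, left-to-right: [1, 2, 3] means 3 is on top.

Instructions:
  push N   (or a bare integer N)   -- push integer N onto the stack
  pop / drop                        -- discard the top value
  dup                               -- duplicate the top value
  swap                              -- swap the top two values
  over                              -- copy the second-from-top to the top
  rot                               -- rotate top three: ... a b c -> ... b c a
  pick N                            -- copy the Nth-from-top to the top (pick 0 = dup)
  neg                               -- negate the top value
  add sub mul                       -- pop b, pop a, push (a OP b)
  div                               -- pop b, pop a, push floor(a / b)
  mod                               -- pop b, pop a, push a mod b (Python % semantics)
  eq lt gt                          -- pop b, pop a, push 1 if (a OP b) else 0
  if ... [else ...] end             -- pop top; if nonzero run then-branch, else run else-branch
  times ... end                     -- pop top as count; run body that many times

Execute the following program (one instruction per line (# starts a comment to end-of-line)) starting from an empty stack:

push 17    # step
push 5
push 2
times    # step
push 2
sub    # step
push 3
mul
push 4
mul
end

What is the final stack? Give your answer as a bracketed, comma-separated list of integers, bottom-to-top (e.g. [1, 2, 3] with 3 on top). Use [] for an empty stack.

Answer: [17, 408]

Derivation:
After 'push 17': [17]
After 'push 5': [17, 5]
After 'push 2': [17, 5, 2]
After 'times': [17, 5]
After 'push 2': [17, 5, 2]
After 'sub': [17, 3]
After 'push 3': [17, 3, 3]
After 'mul': [17, 9]
After 'push 4': [17, 9, 4]
After 'mul': [17, 36]
After 'push 2': [17, 36, 2]
After 'sub': [17, 34]
After 'push 3': [17, 34, 3]
After 'mul': [17, 102]
After 'push 4': [17, 102, 4]
After 'mul': [17, 408]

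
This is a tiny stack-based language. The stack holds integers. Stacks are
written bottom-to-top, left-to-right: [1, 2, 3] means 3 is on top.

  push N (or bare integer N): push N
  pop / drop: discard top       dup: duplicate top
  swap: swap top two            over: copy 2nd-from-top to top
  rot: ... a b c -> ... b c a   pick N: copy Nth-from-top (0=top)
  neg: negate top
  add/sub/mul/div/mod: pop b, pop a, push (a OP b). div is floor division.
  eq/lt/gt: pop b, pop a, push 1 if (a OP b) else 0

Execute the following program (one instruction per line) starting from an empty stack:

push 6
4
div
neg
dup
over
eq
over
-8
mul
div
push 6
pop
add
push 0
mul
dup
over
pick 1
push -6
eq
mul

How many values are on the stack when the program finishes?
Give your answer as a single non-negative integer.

After 'push 6': stack = [6] (depth 1)
After 'push 4': stack = [6, 4] (depth 2)
After 'div': stack = [1] (depth 1)
After 'neg': stack = [-1] (depth 1)
After 'dup': stack = [-1, -1] (depth 2)
After 'over': stack = [-1, -1, -1] (depth 3)
After 'eq': stack = [-1, 1] (depth 2)
After 'over': stack = [-1, 1, -1] (depth 3)
After 'push -8': stack = [-1, 1, -1, -8] (depth 4)
After 'mul': stack = [-1, 1, 8] (depth 3)
  ...
After 'pop': stack = [-1, 0] (depth 2)
After 'add': stack = [-1] (depth 1)
After 'push 0': stack = [-1, 0] (depth 2)
After 'mul': stack = [0] (depth 1)
After 'dup': stack = [0, 0] (depth 2)
After 'over': stack = [0, 0, 0] (depth 3)
After 'pick 1': stack = [0, 0, 0, 0] (depth 4)
After 'push -6': stack = [0, 0, 0, 0, -6] (depth 5)
After 'eq': stack = [0, 0, 0, 0] (depth 4)
After 'mul': stack = [0, 0, 0] (depth 3)

Answer: 3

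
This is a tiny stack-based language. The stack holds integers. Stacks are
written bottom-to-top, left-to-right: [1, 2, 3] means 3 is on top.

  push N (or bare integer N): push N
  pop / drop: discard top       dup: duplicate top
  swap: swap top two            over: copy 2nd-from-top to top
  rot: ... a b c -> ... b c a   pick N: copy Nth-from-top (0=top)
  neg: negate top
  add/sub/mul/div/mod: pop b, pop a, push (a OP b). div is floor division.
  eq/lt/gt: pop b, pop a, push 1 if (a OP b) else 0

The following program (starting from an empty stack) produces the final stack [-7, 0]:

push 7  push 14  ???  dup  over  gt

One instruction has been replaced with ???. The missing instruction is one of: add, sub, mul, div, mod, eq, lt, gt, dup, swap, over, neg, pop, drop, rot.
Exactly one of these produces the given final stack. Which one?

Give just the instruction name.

Answer: sub

Derivation:
Stack before ???: [7, 14]
Stack after ???:  [-7]
The instruction that transforms [7, 14] -> [-7] is: sub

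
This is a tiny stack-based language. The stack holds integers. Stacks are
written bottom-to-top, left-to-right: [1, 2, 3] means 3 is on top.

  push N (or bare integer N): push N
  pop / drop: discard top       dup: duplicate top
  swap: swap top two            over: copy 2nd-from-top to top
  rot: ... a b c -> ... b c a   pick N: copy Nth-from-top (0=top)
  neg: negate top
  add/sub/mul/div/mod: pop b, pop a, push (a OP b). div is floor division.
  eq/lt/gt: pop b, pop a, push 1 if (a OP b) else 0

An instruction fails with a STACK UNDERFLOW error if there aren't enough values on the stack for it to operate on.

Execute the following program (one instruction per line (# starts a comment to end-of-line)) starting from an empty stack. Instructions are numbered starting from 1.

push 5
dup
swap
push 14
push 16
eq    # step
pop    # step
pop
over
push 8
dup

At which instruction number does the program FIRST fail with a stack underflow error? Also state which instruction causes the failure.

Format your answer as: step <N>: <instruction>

Step 1 ('push 5'): stack = [5], depth = 1
Step 2 ('dup'): stack = [5, 5], depth = 2
Step 3 ('swap'): stack = [5, 5], depth = 2
Step 4 ('push 14'): stack = [5, 5, 14], depth = 3
Step 5 ('push 16'): stack = [5, 5, 14, 16], depth = 4
Step 6 ('eq'): stack = [5, 5, 0], depth = 3
Step 7 ('pop'): stack = [5, 5], depth = 2
Step 8 ('pop'): stack = [5], depth = 1
Step 9 ('over'): needs 2 value(s) but depth is 1 — STACK UNDERFLOW

Answer: step 9: over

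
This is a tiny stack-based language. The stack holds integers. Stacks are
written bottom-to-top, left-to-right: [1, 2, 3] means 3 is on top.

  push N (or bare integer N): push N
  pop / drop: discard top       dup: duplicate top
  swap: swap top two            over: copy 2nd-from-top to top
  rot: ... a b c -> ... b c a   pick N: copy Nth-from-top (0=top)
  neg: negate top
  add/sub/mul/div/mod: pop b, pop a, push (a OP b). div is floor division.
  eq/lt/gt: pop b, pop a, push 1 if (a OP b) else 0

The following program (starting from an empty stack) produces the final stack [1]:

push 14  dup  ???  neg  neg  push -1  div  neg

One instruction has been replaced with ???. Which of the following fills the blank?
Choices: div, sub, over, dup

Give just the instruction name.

Stack before ???: [14, 14]
Stack after ???:  [1]
Checking each choice:
  div: MATCH
  sub: produces [0]
  over: produces [14, 14, 14]
  dup: produces [14, 14, 14]


Answer: div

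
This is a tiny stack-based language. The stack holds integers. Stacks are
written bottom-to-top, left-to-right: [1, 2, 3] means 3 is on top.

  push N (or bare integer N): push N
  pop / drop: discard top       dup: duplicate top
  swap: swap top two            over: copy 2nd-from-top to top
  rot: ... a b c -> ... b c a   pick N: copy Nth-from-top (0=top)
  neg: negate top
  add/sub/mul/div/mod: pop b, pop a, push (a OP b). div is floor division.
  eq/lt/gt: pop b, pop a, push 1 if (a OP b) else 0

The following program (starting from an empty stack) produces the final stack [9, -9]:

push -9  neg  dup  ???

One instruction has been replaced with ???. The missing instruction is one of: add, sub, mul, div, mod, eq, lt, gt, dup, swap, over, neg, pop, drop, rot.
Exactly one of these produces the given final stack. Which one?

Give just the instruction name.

Answer: neg

Derivation:
Stack before ???: [9, 9]
Stack after ???:  [9, -9]
The instruction that transforms [9, 9] -> [9, -9] is: neg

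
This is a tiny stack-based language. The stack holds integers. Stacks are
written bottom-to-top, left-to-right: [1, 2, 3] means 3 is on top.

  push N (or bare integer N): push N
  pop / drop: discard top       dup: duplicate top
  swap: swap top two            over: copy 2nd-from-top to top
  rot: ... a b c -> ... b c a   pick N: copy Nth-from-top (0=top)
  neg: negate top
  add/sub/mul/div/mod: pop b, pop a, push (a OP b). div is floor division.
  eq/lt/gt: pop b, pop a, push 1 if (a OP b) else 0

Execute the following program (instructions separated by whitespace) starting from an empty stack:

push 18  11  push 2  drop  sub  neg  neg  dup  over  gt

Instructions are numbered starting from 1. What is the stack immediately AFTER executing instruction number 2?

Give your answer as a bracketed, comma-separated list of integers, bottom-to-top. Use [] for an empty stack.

Step 1 ('push 18'): [18]
Step 2 ('11'): [18, 11]

Answer: [18, 11]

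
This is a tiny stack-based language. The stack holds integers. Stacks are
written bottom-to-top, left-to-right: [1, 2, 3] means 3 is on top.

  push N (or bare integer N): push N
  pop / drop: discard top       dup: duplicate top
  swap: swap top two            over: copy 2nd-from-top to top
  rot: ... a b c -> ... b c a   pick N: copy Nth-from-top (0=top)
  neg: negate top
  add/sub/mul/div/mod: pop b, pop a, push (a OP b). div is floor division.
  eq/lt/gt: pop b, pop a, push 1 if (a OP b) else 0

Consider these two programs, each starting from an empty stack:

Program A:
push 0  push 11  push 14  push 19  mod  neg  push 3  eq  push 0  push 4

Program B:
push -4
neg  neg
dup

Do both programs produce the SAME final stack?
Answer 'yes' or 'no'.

Program A trace:
  After 'push 0': [0]
  After 'push 11': [0, 11]
  After 'push 14': [0, 11, 14]
  After 'push 19': [0, 11, 14, 19]
  After 'mod': [0, 11, 14]
  After 'neg': [0, 11, -14]
  After 'push 3': [0, 11, -14, 3]
  After 'eq': [0, 11, 0]
  After 'push 0': [0, 11, 0, 0]
  After 'push 4': [0, 11, 0, 0, 4]
Program A final stack: [0, 11, 0, 0, 4]

Program B trace:
  After 'push -4': [-4]
  After 'neg': [4]
  After 'neg': [-4]
  After 'dup': [-4, -4]
Program B final stack: [-4, -4]
Same: no

Answer: no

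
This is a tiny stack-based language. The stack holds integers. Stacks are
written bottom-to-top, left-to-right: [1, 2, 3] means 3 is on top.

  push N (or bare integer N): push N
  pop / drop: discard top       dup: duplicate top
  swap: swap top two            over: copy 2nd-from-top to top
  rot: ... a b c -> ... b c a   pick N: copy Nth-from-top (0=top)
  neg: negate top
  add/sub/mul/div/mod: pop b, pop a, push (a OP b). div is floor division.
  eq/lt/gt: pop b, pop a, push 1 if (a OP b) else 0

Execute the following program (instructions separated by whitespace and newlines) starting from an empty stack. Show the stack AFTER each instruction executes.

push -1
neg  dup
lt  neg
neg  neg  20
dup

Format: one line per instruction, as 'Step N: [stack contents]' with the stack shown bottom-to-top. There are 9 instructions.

Step 1: [-1]
Step 2: [1]
Step 3: [1, 1]
Step 4: [0]
Step 5: [0]
Step 6: [0]
Step 7: [0]
Step 8: [0, 20]
Step 9: [0, 20, 20]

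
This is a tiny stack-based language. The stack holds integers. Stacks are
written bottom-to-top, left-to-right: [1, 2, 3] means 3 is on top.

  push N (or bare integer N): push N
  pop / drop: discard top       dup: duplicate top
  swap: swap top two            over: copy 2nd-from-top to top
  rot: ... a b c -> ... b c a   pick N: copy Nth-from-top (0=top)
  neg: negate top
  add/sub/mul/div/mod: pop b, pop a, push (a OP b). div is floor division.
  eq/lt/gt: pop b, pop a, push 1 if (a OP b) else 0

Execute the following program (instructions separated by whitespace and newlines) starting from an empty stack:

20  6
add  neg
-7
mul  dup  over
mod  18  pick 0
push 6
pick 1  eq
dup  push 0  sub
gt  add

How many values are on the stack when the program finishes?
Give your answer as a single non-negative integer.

Answer: 4

Derivation:
After 'push 20': stack = [20] (depth 1)
After 'push 6': stack = [20, 6] (depth 2)
After 'add': stack = [26] (depth 1)
After 'neg': stack = [-26] (depth 1)
After 'push -7': stack = [-26, -7] (depth 2)
After 'mul': stack = [182] (depth 1)
After 'dup': stack = [182, 182] (depth 2)
After 'over': stack = [182, 182, 182] (depth 3)
After 'mod': stack = [182, 0] (depth 2)
After 'push 18': stack = [182, 0, 18] (depth 3)
After 'pick 0': stack = [182, 0, 18, 18] (depth 4)
After 'push 6': stack = [182, 0, 18, 18, 6] (depth 5)
After 'pick 1': stack = [182, 0, 18, 18, 6, 18] (depth 6)
After 'eq': stack = [182, 0, 18, 18, 0] (depth 5)
After 'dup': stack = [182, 0, 18, 18, 0, 0] (depth 6)
After 'push 0': stack = [182, 0, 18, 18, 0, 0, 0] (depth 7)
After 'sub': stack = [182, 0, 18, 18, 0, 0] (depth 6)
After 'gt': stack = [182, 0, 18, 18, 0] (depth 5)
After 'add': stack = [182, 0, 18, 18] (depth 4)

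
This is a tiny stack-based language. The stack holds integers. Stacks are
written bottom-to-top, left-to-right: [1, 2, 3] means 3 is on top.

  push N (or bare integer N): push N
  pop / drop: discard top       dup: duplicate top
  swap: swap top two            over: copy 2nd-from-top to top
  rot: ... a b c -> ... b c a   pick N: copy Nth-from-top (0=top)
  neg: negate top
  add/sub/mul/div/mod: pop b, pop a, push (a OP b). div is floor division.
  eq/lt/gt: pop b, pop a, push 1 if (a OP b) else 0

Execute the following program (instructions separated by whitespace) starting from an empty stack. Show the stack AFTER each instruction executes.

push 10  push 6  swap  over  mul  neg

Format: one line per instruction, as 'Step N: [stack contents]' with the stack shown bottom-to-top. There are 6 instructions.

Step 1: [10]
Step 2: [10, 6]
Step 3: [6, 10]
Step 4: [6, 10, 6]
Step 5: [6, 60]
Step 6: [6, -60]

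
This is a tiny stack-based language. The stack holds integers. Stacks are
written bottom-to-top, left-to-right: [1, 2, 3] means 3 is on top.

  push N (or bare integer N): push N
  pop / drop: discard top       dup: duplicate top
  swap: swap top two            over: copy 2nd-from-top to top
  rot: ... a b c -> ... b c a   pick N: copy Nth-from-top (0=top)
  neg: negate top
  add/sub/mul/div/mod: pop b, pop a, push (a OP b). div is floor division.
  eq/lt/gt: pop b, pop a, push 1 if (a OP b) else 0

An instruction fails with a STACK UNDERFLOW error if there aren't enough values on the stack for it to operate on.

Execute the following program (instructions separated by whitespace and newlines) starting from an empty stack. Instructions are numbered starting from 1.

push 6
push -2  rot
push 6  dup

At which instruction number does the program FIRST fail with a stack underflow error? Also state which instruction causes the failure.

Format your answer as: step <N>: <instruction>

Answer: step 3: rot

Derivation:
Step 1 ('push 6'): stack = [6], depth = 1
Step 2 ('push -2'): stack = [6, -2], depth = 2
Step 3 ('rot'): needs 3 value(s) but depth is 2 — STACK UNDERFLOW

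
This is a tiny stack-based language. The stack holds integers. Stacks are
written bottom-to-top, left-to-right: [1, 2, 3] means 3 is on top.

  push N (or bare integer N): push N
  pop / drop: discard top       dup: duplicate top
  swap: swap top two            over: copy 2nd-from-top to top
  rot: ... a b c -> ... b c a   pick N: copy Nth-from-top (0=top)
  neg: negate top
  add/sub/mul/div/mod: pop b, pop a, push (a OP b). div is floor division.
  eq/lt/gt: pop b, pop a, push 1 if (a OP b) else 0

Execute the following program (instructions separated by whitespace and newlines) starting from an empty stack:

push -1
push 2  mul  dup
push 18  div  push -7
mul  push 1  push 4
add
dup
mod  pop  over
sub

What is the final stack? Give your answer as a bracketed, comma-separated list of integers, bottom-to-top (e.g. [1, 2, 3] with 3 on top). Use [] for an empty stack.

After 'push -1': [-1]
After 'push 2': [-1, 2]
After 'mul': [-2]
After 'dup': [-2, -2]
After 'push 18': [-2, -2, 18]
After 'div': [-2, -1]
After 'push -7': [-2, -1, -7]
After 'mul': [-2, 7]
After 'push 1': [-2, 7, 1]
After 'push 4': [-2, 7, 1, 4]
After 'add': [-2, 7, 5]
After 'dup': [-2, 7, 5, 5]
After 'mod': [-2, 7, 0]
After 'pop': [-2, 7]
After 'over': [-2, 7, -2]
After 'sub': [-2, 9]

Answer: [-2, 9]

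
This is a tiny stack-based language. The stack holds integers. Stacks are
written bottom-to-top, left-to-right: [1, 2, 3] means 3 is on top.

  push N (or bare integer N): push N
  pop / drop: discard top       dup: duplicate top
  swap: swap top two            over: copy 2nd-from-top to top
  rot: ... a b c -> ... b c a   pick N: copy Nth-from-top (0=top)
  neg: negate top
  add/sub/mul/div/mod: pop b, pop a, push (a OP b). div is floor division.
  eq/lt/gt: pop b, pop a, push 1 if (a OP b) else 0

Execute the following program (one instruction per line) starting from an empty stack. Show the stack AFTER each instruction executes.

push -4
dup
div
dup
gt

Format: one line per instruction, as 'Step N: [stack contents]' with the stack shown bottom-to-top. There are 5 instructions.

Step 1: [-4]
Step 2: [-4, -4]
Step 3: [1]
Step 4: [1, 1]
Step 5: [0]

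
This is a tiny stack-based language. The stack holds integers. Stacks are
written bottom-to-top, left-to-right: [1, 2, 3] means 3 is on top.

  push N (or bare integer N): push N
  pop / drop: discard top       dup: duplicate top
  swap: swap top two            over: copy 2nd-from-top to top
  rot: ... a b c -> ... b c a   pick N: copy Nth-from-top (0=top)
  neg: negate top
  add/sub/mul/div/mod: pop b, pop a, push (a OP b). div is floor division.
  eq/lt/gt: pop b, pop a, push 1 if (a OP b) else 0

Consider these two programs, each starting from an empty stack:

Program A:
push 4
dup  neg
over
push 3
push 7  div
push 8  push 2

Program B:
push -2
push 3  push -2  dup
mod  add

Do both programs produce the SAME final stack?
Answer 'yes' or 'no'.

Program A trace:
  After 'push 4': [4]
  After 'dup': [4, 4]
  After 'neg': [4, -4]
  After 'over': [4, -4, 4]
  After 'push 3': [4, -4, 4, 3]
  After 'push 7': [4, -4, 4, 3, 7]
  After 'div': [4, -4, 4, 0]
  After 'push 8': [4, -4, 4, 0, 8]
  After 'push 2': [4, -4, 4, 0, 8, 2]
Program A final stack: [4, -4, 4, 0, 8, 2]

Program B trace:
  After 'push -2': [-2]
  After 'push 3': [-2, 3]
  After 'push -2': [-2, 3, -2]
  After 'dup': [-2, 3, -2, -2]
  After 'mod': [-2, 3, 0]
  After 'add': [-2, 3]
Program B final stack: [-2, 3]
Same: no

Answer: no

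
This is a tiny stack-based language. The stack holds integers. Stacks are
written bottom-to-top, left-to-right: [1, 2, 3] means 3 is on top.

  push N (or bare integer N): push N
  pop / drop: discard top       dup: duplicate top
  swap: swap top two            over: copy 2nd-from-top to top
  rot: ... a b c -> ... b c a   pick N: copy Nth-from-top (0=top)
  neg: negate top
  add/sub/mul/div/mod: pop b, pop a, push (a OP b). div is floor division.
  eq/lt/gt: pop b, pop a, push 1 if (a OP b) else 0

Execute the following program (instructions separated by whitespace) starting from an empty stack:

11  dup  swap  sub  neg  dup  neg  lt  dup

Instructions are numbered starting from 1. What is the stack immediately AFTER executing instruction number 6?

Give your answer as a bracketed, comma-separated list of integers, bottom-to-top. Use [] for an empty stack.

Step 1 ('11'): [11]
Step 2 ('dup'): [11, 11]
Step 3 ('swap'): [11, 11]
Step 4 ('sub'): [0]
Step 5 ('neg'): [0]
Step 6 ('dup'): [0, 0]

Answer: [0, 0]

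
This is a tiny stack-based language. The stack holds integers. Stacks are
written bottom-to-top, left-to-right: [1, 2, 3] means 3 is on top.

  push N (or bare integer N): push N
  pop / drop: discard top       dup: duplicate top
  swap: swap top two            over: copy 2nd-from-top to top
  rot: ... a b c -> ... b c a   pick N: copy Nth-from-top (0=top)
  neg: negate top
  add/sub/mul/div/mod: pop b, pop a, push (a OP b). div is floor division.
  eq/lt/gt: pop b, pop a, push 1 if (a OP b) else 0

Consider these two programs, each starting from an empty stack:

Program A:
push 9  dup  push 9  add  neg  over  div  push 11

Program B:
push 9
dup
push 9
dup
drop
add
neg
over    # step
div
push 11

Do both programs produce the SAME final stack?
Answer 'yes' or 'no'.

Answer: yes

Derivation:
Program A trace:
  After 'push 9': [9]
  After 'dup': [9, 9]
  After 'push 9': [9, 9, 9]
  After 'add': [9, 18]
  After 'neg': [9, -18]
  After 'over': [9, -18, 9]
  After 'div': [9, -2]
  After 'push 11': [9, -2, 11]
Program A final stack: [9, -2, 11]

Program B trace:
  After 'push 9': [9]
  After 'dup': [9, 9]
  After 'push 9': [9, 9, 9]
  After 'dup': [9, 9, 9, 9]
  After 'drop': [9, 9, 9]
  After 'add': [9, 18]
  After 'neg': [9, -18]
  After 'over': [9, -18, 9]
  After 'div': [9, -2]
  After 'push 11': [9, -2, 11]
Program B final stack: [9, -2, 11]
Same: yes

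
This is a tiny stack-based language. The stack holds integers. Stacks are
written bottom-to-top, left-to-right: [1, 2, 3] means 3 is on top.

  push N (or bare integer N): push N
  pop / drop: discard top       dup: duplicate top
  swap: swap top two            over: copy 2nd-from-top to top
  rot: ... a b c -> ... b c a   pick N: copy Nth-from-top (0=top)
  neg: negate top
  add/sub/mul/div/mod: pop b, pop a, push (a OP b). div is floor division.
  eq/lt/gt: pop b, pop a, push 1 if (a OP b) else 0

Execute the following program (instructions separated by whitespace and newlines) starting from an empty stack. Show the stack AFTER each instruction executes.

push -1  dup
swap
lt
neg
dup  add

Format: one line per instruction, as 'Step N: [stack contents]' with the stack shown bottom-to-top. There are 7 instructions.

Step 1: [-1]
Step 2: [-1, -1]
Step 3: [-1, -1]
Step 4: [0]
Step 5: [0]
Step 6: [0, 0]
Step 7: [0]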